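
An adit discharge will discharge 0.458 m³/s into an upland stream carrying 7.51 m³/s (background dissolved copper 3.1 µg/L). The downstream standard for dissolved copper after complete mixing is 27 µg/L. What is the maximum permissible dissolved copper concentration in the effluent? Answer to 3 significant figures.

419 µg/L

At the limit, (Qr·Cr + Qe·Cₑ)/(Qr + Qe) = 27:
Cₑ = (7.968·27 − 7.510·3.100) / 0.4580 = 418.9 µg/L.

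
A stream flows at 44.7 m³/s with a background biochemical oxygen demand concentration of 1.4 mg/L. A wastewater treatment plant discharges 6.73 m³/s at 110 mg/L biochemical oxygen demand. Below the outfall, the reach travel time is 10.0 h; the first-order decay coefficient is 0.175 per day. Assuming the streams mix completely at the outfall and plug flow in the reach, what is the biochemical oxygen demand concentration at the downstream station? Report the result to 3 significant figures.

14.5 mg/L

Mass balance: C = (44.70·1.400 + 6.730·110.0) / 51.43 = 802.9/51.43 = 15.61 mg/L.
Decay over the reach: 15.61·exp(−kt) = 15.61·0.9297 = 14.51 mg/L.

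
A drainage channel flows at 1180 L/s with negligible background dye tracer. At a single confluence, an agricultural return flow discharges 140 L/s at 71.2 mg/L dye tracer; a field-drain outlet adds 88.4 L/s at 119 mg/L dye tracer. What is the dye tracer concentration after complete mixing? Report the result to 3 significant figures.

14.5 mg/L

Mixed concentration C = ΣQC/ΣQ = (1180·0 + 140.0·71.20 + 88.40·119.0) / 1408 = 20490/1408 = 14.55 mg/L.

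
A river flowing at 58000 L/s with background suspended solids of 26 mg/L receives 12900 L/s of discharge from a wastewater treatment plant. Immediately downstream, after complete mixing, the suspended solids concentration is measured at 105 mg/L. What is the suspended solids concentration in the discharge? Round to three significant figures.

Mass balance: 58000·26.00 + 12900·Cₑ = 70900·105.0
→ Cₑ = (70900·105.0 − 58000·26.00) / 12900 = 460.2 mg/L.

460 mg/L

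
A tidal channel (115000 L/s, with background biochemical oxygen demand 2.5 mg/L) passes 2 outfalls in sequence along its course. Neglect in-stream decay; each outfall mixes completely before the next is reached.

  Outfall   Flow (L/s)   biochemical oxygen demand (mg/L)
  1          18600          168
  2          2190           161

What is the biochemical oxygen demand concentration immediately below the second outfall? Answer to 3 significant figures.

27.7 mg/L

Below outfall 1: Q → 133600 L/s, C = (115000·2.500 + 18600·168.0)/133600 = 25.54 mg/L.
Below outfall 2: Q → 135800 L/s, C = (133600·25.54 + 2190·161.0)/135800 = 27.73 mg/L.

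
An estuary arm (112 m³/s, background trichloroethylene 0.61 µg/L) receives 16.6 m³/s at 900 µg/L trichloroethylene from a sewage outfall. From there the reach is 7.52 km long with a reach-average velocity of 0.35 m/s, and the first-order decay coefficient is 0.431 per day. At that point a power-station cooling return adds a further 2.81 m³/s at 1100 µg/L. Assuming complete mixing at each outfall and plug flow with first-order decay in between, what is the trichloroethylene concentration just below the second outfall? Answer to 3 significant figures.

Conservation of mass: C = (112.0·0.6100 + 16.60·900.0) / 128.6 = 15010/128.6 = 116.7 µg/L; combined flow 128.6 m³/s.
Travel time t = 7.52·1000 / 0.35 = 21490 s = 5.968 h.
Applying C = C₀e^(−kt): 116.7 × 0.8984 = 104.8 µg/L.
At the second outfall, C = (128.6·104.8 + 2.810·1100) / (128.6 + 2.810) = 126.1 µg/L.

126 µg/L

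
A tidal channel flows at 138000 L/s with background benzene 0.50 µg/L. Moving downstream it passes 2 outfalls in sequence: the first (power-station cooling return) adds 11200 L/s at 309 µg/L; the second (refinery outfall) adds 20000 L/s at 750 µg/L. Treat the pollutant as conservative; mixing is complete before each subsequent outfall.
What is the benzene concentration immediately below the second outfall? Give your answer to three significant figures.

110 µg/L

Below outfall 1: Q → 149200 L/s, C = (138000·0.5000 + 11200·309.0)/149200 = 23.66 µg/L.
Below outfall 2: Q → 169200 L/s, C = (149200·23.66 + 20000·750.0)/169200 = 109.5 µg/L.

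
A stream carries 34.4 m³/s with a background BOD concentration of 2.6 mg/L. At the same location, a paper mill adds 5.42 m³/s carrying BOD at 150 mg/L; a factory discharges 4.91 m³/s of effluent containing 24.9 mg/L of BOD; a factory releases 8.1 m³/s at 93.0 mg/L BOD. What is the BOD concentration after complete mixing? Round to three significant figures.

Flow-weighted average: C = (34.40·2.600 + 5.420·150.0 + 4.910·24.90 + 8.100·93.00) / 52.83 = 1778/52.83 = 33.66 mg/L.

33.7 mg/L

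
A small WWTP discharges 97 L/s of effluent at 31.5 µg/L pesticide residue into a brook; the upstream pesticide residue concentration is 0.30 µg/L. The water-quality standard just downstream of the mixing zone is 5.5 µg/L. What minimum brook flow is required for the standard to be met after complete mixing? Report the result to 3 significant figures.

Set C_mix = 5.5: (Q·0.3000 + 97.00·31.50) / (Q + 97.00) = 5.5
→ Q = 97.00·(31.50 − 5.5)/(5.5 − 0.3000) = 485.0 L/s.

485 L/s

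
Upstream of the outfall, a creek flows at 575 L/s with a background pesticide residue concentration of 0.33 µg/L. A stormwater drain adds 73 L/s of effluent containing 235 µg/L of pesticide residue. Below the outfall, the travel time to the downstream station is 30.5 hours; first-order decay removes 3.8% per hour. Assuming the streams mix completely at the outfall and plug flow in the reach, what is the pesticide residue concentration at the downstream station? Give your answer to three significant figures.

After mixing, C = (575.0·0.3300 + 73.00·235.0) / 648.0 = 17340/648.0 = 26.77 µg/L.
3.8%/h lost → k = −ln(1 − 0.038) = 0.03874 h⁻¹.
After decay, C = 26.77 × e^(−kt) = 26.77 × 0.3068 = 8.212 µg/L.

8.21 µg/L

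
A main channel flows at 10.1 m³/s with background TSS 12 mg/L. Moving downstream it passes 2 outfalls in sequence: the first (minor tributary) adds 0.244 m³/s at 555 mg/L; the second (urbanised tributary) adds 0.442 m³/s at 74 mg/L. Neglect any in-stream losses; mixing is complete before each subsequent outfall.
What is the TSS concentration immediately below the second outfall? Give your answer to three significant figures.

Below outfall 1: Q → 10.34 m³/s, C = (10.10·12.00 + 0.2440·555.0)/10.34 = 24.81 mg/L.
Below outfall 2: Q → 10.79 m³/s, C = (10.34·24.81 + 0.4420·74.00)/10.79 = 26.82 mg/L.

26.8 mg/L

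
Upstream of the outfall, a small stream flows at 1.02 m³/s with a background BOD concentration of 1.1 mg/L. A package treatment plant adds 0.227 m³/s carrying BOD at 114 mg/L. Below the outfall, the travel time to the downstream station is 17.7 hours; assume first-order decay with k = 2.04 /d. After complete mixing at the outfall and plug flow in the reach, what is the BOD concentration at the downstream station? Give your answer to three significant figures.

4.81 mg/L

Mass balance: C = (1.020·1.100 + 0.2270·114.0) / 1.247 = 27.00/1.247 = 21.65 mg/L.
First-order decay: C = 21.65·exp(−k·t) = 21.65·0.2221 = 4.810 mg/L.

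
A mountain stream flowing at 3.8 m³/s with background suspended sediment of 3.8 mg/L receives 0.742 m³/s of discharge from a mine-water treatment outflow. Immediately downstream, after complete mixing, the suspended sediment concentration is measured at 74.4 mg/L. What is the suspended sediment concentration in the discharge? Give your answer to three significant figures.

436 mg/L

Mass balance: 3.800·3.800 + 0.7420·Cₑ = 4.542·74.40
→ Cₑ = (4.542·74.40 − 3.800·3.800) / 0.7420 = 436.0 mg/L.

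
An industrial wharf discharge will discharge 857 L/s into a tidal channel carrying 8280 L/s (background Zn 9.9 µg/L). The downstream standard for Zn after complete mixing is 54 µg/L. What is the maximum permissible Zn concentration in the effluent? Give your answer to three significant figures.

480 µg/L

At the limit, (Qr·Cr + Qe·Cₑ)/(Qr + Qe) = 54:
Cₑ = (9137·54 − 8280·9.900) / 857.0 = 480.1 µg/L.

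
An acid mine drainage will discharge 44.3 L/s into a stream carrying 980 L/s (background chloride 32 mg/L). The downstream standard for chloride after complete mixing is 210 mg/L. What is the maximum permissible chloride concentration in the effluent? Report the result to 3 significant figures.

At the limit, (Qr·Cr + Qe·Cₑ)/(Qr + Qe) = 210:
Cₑ = (1024·210 − 980.0·32.00) / 44.30 = 4148 mg/L.

4150 mg/L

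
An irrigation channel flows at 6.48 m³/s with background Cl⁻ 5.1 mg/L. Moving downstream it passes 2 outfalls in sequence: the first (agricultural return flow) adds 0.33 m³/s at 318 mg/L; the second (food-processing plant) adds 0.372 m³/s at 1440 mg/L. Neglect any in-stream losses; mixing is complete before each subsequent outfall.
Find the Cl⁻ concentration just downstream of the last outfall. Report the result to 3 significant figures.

93.8 mg/L

After outfall 1: Q = 6.480 + 0.3300 = 6.810 m³/s; C = (6.480·5.100 + 0.3300·318.0)/6.810 = 20.26 mg/L.
After outfall 2: Q = 6.810 + 0.3720 = 7.182 m³/s; C = (6.810·20.26 + 0.3720·1440)/7.182 = 93.80 mg/L.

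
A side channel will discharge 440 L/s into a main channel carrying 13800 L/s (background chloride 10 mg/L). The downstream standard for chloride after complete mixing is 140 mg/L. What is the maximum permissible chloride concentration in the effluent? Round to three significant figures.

4220 mg/L

At the limit, (Qr·Cr + Qe·Cₑ)/(Qr + Qe) = 140:
Cₑ = (14240·140 − 13800·10.00) / 440.0 = 4217 mg/L.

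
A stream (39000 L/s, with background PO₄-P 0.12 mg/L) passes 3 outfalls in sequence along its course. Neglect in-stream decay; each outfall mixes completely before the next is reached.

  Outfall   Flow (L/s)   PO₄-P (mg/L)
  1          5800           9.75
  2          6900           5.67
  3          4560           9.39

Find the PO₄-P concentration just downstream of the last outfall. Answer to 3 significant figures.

2.54 mg/L

Outfall 1: combined Q = 44800 L/s; C = (39000·0.1200 + 5800·9.750)/44800 = 1.367 mg/L.
Outfall 2: combined Q = 51700 L/s; C = (44800·1.367 + 6900·5.670)/51700 = 1.941 mg/L.
Outfall 3: combined Q = 56260 L/s; C = (51700·1.941 + 4560·9.390)/56260 = 2.545 mg/L.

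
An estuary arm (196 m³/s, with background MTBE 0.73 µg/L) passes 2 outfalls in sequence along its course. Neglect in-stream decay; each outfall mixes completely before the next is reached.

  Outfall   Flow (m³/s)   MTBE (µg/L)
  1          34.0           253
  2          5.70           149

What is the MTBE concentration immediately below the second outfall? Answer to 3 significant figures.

After outfall 1: Q = 196.0 + 34.00 = 230.0 m³/s; C = (196.0·0.7300 + 34.00·253.0)/230.0 = 38.02 µg/L.
After outfall 2: Q = 230.0 + 5.700 = 235.7 m³/s; C = (230.0·38.02 + 5.700·149.0)/235.7 = 40.71 µg/L.

40.7 µg/L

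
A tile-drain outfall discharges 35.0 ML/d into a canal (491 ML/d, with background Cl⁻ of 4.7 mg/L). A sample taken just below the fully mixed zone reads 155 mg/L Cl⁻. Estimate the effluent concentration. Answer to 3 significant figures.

Mass balance: 491.0·4.700 + 35.00·Cₑ = 526.0·155.0
→ Cₑ = (526.0·155.0 − 491.0·4.700) / 35.00 = 2263 mg/L.

2260 mg/L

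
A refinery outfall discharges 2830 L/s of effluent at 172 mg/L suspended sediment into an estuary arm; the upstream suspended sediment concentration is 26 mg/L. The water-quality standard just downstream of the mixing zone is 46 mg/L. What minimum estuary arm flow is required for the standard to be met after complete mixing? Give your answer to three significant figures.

17800 L/s

Set C_mix = 46: (Q·26.00 + 2830·172.0) / (Q + 2830) = 46
→ Q = 2830·(172.0 − 46)/(46 − 26.00) = 17830 L/s.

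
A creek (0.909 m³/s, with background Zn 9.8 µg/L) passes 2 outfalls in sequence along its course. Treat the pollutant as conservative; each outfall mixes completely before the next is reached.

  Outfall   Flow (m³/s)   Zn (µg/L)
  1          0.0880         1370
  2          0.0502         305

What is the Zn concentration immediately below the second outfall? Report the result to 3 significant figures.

After outfall 1: Q = 0.9090 + 0.08800 = 0.9970 m³/s; C = (0.9090·9.800 + 0.08800·1370)/0.9970 = 129.9 µg/L.
After outfall 2: Q = 0.9970 + 0.05020 = 1.047 m³/s; C = (0.9970·129.9 + 0.05020·305.0)/1.047 = 138.3 µg/L.

138 µg/L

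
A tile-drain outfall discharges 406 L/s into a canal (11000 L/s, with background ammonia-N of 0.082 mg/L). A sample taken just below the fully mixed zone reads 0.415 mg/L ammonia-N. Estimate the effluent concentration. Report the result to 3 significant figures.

9.44 mg/L

Mass balance: 11000·0.08200 + 406.0·Cₑ = 11410·0.4150
→ Cₑ = (11410·0.4150 − 11000·0.08200) / 406.0 = 9.437 mg/L.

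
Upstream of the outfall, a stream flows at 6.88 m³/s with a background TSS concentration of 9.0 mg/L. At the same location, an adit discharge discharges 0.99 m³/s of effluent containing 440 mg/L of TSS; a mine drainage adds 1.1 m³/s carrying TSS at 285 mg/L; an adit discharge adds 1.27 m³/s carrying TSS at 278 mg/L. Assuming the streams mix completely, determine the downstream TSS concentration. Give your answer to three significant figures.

After mixing, C = (6.880·9.000 + 0.9900·440.0 + 1.100·285.0 + 1.270·278.0) / 10.24 = 1164/10.24 = 113.7 mg/L.

114 mg/L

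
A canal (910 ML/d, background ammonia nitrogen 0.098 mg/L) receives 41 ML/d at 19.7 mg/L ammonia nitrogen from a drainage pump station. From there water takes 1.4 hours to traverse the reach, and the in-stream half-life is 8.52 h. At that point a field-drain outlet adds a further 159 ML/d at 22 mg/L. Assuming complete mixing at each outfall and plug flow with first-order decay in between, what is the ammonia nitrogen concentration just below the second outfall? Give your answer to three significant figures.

3.87 mg/L

Mixed concentration C = ΣQC/ΣQ = (910.0·0.09800 + 41.00·19.70) / 951.0 = 896.9/951.0 = 0.9431 mg/L; combined flow 951.0 ML/d.
Half-life 8.52 h → k = ln 2 / 8.52 = 0.08136 h⁻¹ = 1.953 d⁻¹.
Decay over the reach: 0.9431·exp(−kt) = 0.9431·0.8923 = 0.8416 mg/L.
At the second outfall, C = (951.0·0.8416 + 159.0·22.00) / (951.0 + 159.0) = 3.872 mg/L.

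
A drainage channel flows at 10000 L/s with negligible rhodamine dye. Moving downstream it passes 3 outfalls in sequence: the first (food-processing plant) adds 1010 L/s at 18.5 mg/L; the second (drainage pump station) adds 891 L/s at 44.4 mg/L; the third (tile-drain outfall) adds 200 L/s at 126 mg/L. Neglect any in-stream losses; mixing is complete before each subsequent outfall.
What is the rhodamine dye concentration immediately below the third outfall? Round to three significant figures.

After outfall 1: Q = 10000 + 1010 = 11010 L/s; C = (10000·0 + 1010·18.50)/11010 = 1.697 mg/L.
After outfall 2: Q = 11010 + 891.0 = 11900 L/s; C = (11010·1.697 + 891.0·44.40)/11900 = 4.894 mg/L.
After outfall 3: Q = 11900 + 200.0 = 12100 L/s; C = (11900·4.894 + 200.0·126.0)/12100 = 6.896 mg/L.

6.90 mg/L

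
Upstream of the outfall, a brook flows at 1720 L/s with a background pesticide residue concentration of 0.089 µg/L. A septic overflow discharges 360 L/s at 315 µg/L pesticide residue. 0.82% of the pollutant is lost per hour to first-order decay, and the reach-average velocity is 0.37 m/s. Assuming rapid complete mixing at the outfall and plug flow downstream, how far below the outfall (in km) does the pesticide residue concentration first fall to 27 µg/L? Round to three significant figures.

Mixed concentration C = ΣQC/ΣQ = (1720·0.08900 + 360.0·315.0) / 2080 = 113600/2080 = 54.59 µg/L.
0.82%/h lost → k = −ln(1 − 0.0082) = 0.008234 h⁻¹.
Set 54.59·exp(−k·t) = 27 → t = ln(54.59/27)/k = 307800 s = 85.51 h.
Distance = v·t = 0.37·307800 = 113900 m = 113.9 km.

114 km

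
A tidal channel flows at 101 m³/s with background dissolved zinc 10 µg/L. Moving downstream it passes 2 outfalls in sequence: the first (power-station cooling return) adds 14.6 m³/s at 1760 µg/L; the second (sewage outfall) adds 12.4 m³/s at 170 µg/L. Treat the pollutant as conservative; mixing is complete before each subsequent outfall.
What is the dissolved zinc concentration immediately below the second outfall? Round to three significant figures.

Outfall 1: combined Q = 115.6 m³/s; C = (101.0·10.00 + 14.60·1760)/115.6 = 231.0 µg/L.
Outfall 2: combined Q = 128.0 m³/s; C = (115.6·231.0 + 12.40·170.0)/128.0 = 225.1 µg/L.

225 µg/L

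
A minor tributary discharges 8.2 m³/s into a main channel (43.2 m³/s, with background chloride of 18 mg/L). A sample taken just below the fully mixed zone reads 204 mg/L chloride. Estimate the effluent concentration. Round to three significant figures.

1180 mg/L

Mass balance: 43.20·18.00 + 8.200·Cₑ = 51.40·204.0
→ Cₑ = (51.40·204.0 − 43.20·18.00) / 8.200 = 1184 mg/L.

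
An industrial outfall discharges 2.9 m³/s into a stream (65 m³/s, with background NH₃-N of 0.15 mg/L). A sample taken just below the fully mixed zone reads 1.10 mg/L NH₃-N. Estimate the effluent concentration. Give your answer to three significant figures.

Mass balance: 65.00·0.1500 + 2.900·Cₑ = 67.90·1.100
→ Cₑ = (67.90·1.100 − 65.00·0.1500) / 2.900 = 22.39 mg/L.

22.4 mg/L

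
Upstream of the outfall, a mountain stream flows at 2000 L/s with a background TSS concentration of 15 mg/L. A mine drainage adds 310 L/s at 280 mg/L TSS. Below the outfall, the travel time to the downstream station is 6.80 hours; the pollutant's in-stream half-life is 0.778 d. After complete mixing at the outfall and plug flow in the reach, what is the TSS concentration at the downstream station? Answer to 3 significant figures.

39.3 mg/L

Mixed concentration C = ΣQC/ΣQ = (2000·15.00 + 310.0·280.0) / 2310 = 116800/2310 = 50.56 mg/L.
Half-life 0.778 d → k = ln 2 / 0.778 = 0.8909 d⁻¹.
Applying C = C₀e^(−kt): 50.56 × 0.7769 = 39.28 mg/L.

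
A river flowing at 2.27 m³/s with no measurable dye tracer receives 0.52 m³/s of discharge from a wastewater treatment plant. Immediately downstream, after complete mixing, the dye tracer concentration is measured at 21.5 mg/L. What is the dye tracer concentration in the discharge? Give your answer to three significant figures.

Mass balance: 2.270·0 + 0.5200·Cₑ = 2.790·21.50
→ Cₑ = (2.790·21.50 − 2.270·0) / 0.5200 = 115.4 mg/L.

115 mg/L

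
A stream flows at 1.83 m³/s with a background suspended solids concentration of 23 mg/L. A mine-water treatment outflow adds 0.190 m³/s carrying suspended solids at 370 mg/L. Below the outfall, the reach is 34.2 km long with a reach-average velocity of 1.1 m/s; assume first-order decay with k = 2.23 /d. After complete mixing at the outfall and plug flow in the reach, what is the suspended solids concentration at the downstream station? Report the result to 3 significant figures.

Conservation of mass: C = (1.830·23.00 + 0.1900·370.0) / 2.020 = 112.4/2.020 = 55.64 mg/L.
Travel time t = 34.2·1000 / 1.1 = 31090 s = 8.636 h.
Decay over the reach: 55.64·exp(−kt) = 55.64·0.4482 = 24.94 mg/L.

24.9 mg/L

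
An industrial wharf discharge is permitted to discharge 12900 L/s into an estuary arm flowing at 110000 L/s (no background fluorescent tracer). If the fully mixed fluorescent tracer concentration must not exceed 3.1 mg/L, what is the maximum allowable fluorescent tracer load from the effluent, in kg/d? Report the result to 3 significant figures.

32900 kg/d

Mass balance at the limit: 110000·0 + 12900·Cₑ = 122900·3.1 → Cₑ = 29.53 mg/L.
12900 L/s = 12.90 m³/s. Load = 12.90 m³/s × 29.53 g/m³ × 86 400 s/d = 32920 kg/d.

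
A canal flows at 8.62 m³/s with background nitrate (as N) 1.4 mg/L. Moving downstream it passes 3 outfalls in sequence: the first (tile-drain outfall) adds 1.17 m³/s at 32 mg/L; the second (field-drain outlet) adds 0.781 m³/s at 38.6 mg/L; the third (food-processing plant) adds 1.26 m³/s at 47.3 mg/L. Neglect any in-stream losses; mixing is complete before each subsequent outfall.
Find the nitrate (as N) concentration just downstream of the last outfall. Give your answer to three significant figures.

11.8 mg/L

Outfall 1: combined Q = 9.790 m³/s; C = (8.620·1.400 + 1.170·32.00)/9.790 = 5.057 mg/L.
Outfall 2: combined Q = 10.57 m³/s; C = (9.790·5.057 + 0.7810·38.60)/10.57 = 7.535 mg/L.
Outfall 3: combined Q = 11.83 m³/s; C = (10.57·7.535 + 1.260·47.30)/11.83 = 11.77 mg/L.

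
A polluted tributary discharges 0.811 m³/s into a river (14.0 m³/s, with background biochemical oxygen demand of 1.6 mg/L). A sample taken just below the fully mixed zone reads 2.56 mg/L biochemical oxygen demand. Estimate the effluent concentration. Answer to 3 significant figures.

Mass balance: 14.00·1.600 + 0.8110·Cₑ = 14.81·2.560
→ Cₑ = (14.81·2.560 − 14.00·1.600) / 0.8110 = 19.13 mg/L.

19.1 mg/L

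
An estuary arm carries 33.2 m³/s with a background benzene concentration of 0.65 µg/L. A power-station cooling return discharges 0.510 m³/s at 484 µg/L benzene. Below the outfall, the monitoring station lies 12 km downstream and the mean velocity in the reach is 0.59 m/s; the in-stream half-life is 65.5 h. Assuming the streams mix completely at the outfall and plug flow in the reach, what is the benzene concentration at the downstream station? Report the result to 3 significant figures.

Flow-weighted average: C = (33.20·0.6500 + 0.5100·484.0) / 33.71 = 268.4/33.71 = 7.963 µg/L.
Travel time t = 12·1000 / 0.59 = 20340 s = 5.650 h.
Half-life 65.5 h → k = ln 2 / 65.5 = 0.01058 h⁻¹ = 0.2540 d⁻¹.
Applying C = C₀e^(−kt): 7.963 × 0.9420 = 7.501 µg/L.

7.50 µg/L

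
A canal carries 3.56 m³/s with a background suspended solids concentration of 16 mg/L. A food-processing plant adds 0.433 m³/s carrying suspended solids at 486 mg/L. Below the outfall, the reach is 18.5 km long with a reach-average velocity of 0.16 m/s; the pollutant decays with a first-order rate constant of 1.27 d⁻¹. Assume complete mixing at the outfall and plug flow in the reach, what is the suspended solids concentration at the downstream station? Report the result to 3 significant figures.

12.2 mg/L

Mass balance: C = (3.560·16.00 + 0.4330·486.0) / 3.993 = 267.4/3.993 = 66.97 mg/L.
Travel time t = 18.5·1000 / 0.16 = 115600 s = 32.12 h.
Decay over the reach: 66.97·exp(−kt) = 66.97·0.1828 = 12.24 mg/L.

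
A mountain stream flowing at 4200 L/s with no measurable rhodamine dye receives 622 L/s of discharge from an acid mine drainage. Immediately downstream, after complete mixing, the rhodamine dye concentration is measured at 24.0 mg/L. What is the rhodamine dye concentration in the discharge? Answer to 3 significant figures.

Mass balance: 4200·0 + 622.0·Cₑ = 4822·24.00
→ Cₑ = (4822·24.00 − 4200·0) / 622.0 = 186.1 mg/L.

186 mg/L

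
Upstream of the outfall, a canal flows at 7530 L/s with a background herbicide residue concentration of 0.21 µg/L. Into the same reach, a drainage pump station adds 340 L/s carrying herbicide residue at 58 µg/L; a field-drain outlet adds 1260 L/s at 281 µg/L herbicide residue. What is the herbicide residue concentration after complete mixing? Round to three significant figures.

41.1 µg/L

Mixed concentration C = ΣQC/ΣQ = (7530·0.2100 + 340.0·58.00 + 1260·281.0) / 9130 = 375400/9130 = 41.11 µg/L.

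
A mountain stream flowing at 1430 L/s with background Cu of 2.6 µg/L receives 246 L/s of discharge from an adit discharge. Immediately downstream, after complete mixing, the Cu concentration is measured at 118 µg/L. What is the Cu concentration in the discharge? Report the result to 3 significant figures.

Mass balance: 1430·2.600 + 246.0·Cₑ = 1676·118.0
→ Cₑ = (1676·118.0 − 1430·2.600) / 246.0 = 788.8 µg/L.

789 µg/L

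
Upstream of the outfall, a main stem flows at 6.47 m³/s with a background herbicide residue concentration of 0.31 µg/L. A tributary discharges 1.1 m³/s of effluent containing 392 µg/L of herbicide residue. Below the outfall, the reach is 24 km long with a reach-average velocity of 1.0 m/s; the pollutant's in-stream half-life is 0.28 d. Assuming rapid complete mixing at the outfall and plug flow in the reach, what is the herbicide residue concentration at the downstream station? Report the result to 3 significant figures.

28.8 µg/L

Conservation of mass: C = (6.470·0.3100 + 1.100·392.0) / 7.570 = 433.2/7.570 = 57.23 µg/L.
Travel time t = 24·1000 / 1.0 = 24000 s = 6.667 h.
Half-life 0.28 d → k = ln 2 / 0.28 = 2.476 d⁻¹.
Applying C = C₀e^(−kt): 57.23 × 0.5028 = 28.77 µg/L.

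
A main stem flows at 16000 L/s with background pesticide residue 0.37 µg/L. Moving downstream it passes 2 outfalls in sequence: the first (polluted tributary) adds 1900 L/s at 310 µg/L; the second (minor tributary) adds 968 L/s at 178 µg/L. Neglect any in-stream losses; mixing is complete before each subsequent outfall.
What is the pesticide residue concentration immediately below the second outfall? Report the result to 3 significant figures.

40.7 µg/L

After outfall 1: Q = 16000 + 1900 = 17900 L/s; C = (16000·0.3700 + 1900·310.0)/17900 = 33.24 µg/L.
After outfall 2: Q = 17900 + 968.0 = 18870 L/s; C = (17900·33.24 + 968.0·178.0)/18870 = 40.66 µg/L.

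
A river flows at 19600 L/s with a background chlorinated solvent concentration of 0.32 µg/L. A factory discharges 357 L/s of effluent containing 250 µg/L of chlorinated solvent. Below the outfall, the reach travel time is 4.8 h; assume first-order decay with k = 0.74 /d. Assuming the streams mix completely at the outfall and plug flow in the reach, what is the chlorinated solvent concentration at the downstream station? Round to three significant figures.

Conservation of mass: C = (19600·0.3200 + 357.0·250.0) / 19960 = 95520/19960 = 4.786 µg/L.
Applying C = C₀e^(−kt): 4.786 × 0.8624 = 4.128 µg/L.

4.13 µg/L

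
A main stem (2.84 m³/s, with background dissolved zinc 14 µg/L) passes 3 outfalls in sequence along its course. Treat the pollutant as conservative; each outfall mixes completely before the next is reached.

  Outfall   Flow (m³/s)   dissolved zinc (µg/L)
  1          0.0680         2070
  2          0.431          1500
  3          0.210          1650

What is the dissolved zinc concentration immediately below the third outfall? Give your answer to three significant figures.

331 µg/L

After outfall 1: Q = 2.840 + 0.06800 = 2.908 m³/s; C = (2.840·14.00 + 0.06800·2070)/2.908 = 62.08 µg/L.
After outfall 2: Q = 2.908 + 0.4310 = 3.339 m³/s; C = (2.908·62.08 + 0.4310·1500)/3.339 = 247.7 µg/L.
After outfall 3: Q = 3.339 + 0.2100 = 3.549 m³/s; C = (3.339·247.7 + 0.2100·1650)/3.549 = 330.7 µg/L.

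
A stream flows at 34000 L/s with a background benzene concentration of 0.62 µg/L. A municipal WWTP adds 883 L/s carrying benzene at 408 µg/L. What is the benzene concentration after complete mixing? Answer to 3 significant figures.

10.9 µg/L

Mixed concentration C = ΣQC/ΣQ = (34000·0.6200 + 883.0·408.0) / 34880 = 381300/34880 = 10.93 µg/L.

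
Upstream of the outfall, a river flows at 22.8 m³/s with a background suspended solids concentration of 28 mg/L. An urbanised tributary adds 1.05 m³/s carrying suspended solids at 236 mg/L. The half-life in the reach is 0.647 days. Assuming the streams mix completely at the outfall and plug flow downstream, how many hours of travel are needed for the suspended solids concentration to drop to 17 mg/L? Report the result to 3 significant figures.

17.5 h

Flow-weighted average: C = (22.80·28.00 + 1.050·236.0) / 23.85 = 886.2/23.85 = 37.16 mg/L.
Half-life 0.647 d → k = ln 2 / 0.647 = 1.071 d⁻¹.
37.16·exp(−k·t) = 17 → t = ln(37.16/17)/k = 63060 s = 17.52 h.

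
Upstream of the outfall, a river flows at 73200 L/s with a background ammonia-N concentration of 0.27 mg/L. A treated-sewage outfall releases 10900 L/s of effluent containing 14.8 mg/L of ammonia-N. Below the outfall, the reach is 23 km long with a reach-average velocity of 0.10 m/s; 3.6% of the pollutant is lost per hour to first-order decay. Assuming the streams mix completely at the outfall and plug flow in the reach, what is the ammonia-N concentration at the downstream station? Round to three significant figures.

Mass balance: C = (73200·0.2700 + 10900·14.80) / 84100 = 181100/84100 = 2.153 mg/L.
Travel time t = 23·1000 / 0.10 = 230000 s = 63.89 h.
3.6%/h lost → k = −ln(1 − 0.036) = 0.03666 h⁻¹.
Decay over the reach: 2.153·exp(−kt) = 2.153·0.09609 = 0.2069 mg/L.

0.207 mg/L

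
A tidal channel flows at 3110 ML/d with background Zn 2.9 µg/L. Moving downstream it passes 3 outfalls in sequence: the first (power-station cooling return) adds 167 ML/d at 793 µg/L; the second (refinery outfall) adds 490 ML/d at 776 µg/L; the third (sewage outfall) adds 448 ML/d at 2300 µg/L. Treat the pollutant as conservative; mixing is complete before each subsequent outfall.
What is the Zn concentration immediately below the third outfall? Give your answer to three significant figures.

368 µg/L

After outfall 1: Q = 3110 + 167.0 = 3277 ML/d; C = (3110·2.900 + 167.0·793.0)/3277 = 43.16 µg/L.
After outfall 2: Q = 3277 + 490.0 = 3767 ML/d; C = (3277·43.16 + 490.0·776.0)/3767 = 138.5 µg/L.
After outfall 3: Q = 3767 + 448.0 = 4215 ML/d; C = (3767·138.5 + 448.0·2300)/4215 = 368.2 µg/L.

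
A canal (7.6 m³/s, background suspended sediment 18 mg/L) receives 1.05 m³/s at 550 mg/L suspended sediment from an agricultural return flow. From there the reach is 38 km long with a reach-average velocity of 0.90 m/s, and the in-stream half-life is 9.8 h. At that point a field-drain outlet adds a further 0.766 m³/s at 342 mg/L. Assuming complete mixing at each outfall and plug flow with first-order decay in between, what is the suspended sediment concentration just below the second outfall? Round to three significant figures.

60.9 mg/L

Mass balance: C = (7.600·18.00 + 1.050·550.0) / 8.650 = 714.3/8.650 = 82.58 mg/L; combined flow 8.650 m³/s.
Travel time t = 38·1000 / 0.90 = 42220 s = 11.73 h.
Half-life 9.8 h → k = ln 2 / 9.8 = 0.07073 h⁻¹ = 1.698 d⁻¹.
After decay, C = 82.58 × e^(−kt) = 82.58 × 0.4362 = 36.02 mg/L.
Second outfall: C = (8.650·36.02 + 0.7660·342.0)/9.416 = 60.92 mg/L.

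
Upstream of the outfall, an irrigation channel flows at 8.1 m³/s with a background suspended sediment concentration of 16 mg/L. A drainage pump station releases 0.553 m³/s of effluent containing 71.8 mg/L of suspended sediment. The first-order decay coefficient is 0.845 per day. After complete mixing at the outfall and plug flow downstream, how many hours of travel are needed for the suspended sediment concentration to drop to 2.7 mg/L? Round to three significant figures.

After mixing, C = (8.100·16.00 + 0.5530·71.80) / 8.653 = 169.3/8.653 = 19.57 mg/L.
19.57·exp(−k·t) = 2.7 → t = ln(19.57/2.7)/k = 202500 s = 56.25 h.

56.3 h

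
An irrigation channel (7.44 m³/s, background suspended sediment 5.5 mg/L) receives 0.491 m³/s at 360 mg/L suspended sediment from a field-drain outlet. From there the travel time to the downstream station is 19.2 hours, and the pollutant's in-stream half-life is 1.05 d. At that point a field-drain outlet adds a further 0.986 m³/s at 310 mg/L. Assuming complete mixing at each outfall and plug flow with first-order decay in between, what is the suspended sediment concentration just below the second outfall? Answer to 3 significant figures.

48.7 mg/L

Mass balance: C = (7.440·5.500 + 0.4910·360.0) / 7.931 = 217.7/7.931 = 27.45 mg/L; combined flow 7.931 m³/s.
Half-life 1.05 d → k = ln 2 / 1.05 = 0.6601 d⁻¹.
First-order decay: C = 27.45·exp(−k·t) = 27.45·0.5897 = 16.19 mg/L.
At the second outfall, C = (7.931·16.19 + 0.9860·310.0) / (7.931 + 0.9860) = 48.67 mg/L.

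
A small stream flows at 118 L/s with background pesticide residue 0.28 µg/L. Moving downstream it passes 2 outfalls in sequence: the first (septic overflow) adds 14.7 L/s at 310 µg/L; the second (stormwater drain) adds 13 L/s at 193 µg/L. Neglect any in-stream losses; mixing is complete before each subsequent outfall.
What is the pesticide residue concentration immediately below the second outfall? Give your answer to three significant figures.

48.7 µg/L

Outfall 1: combined Q = 132.7 L/s; C = (118.0·0.2800 + 14.70·310.0)/132.7 = 34.59 µg/L.
Outfall 2: combined Q = 145.7 L/s; C = (132.7·34.59 + 13.00·193.0)/145.7 = 48.72 µg/L.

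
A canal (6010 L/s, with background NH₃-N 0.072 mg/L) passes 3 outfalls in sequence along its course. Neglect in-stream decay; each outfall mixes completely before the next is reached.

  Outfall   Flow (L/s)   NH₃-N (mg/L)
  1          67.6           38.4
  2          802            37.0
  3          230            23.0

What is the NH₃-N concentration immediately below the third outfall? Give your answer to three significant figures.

5.34 mg/L

After outfall 1: Q = 6010 + 67.60 = 6078 L/s; C = (6010·0.07200 + 67.60·38.40)/6078 = 0.4983 mg/L.
After outfall 2: Q = 6078 + 802.0 = 6880 L/s; C = (6078·0.4983 + 802.0·37.00)/6880 = 4.754 mg/L.
After outfall 3: Q = 6880 + 230.0 = 7110 L/s; C = (6880·4.754 + 230.0·23.00)/7110 = 5.344 mg/L.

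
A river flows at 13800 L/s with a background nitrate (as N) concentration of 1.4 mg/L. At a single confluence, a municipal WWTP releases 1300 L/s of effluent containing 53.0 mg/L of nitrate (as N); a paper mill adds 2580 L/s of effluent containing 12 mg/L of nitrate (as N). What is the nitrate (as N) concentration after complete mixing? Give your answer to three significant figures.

6.74 mg/L

After mixing, C = (13800·1.400 + 1300·53.00 + 2580·12.00) / 17680 = 119200/17680 = 6.741 mg/L.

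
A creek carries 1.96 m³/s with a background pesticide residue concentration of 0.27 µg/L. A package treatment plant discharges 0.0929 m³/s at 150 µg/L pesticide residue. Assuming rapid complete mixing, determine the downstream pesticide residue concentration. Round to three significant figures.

Flow-weighted average: C = (1.960·0.2700 + 0.09290·150.0) / 2.053 = 14.46/2.053 = 7.046 µg/L.

7.05 µg/L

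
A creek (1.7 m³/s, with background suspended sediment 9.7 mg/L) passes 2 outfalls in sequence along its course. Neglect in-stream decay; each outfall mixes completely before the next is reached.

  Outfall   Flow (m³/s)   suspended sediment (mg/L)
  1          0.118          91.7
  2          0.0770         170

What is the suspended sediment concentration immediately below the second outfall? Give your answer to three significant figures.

Below outfall 1: Q → 1.818 m³/s, C = (1.700·9.700 + 0.1180·91.70)/1.818 = 15.02 mg/L.
Below outfall 2: Q → 1.895 m³/s, C = (1.818·15.02 + 0.07700·170.0)/1.895 = 21.32 mg/L.

21.3 mg/L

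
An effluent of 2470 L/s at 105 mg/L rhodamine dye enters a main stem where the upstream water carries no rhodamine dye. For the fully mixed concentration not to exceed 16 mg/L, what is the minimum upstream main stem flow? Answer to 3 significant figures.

13700 L/s

Set C_mix = 16: (Q·0 + 2470·105.0) / (Q + 2470) = 16
→ Q = 2470·(105.0 − 16)/(16 − 0) = 13740 L/s.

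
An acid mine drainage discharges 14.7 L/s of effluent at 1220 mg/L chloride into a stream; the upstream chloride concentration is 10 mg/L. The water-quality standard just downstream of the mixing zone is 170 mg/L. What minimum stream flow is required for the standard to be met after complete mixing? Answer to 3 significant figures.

Set C_mix = 170: (Q·10.00 + 14.70·1220) / (Q + 14.70) = 170
→ Q = 14.70·(1220 − 170)/(170 − 10.00) = 96.47 L/s.

96.5 L/s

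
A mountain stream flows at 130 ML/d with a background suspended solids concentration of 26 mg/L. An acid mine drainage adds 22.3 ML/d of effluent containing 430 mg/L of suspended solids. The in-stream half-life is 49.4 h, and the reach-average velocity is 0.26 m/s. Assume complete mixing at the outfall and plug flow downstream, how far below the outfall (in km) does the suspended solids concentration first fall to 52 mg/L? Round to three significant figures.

After mixing, C = (130.0·26.00 + 22.30·430.0) / 152.3 = 12970/152.3 = 85.15 mg/L.
Half-life 49.4 h → k = ln 2 / 49.4 = 0.01403 h⁻¹ = 0.3368 d⁻¹.
Set 85.15·exp(−k·t) = 52 → t = ln(85.15/52)/k = 126500 s = 35.15 h.
Distance = v·t = 0.26·126500 = 32900 m = 32.90 km.

32.9 km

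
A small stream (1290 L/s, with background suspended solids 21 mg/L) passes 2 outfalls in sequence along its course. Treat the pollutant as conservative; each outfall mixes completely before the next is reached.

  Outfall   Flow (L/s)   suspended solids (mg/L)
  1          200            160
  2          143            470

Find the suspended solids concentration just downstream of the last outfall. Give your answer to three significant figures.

77.3 mg/L

After outfall 1: Q = 1290 + 200.0 = 1490 L/s; C = (1290·21.00 + 200.0·160.0)/1490 = 39.66 mg/L.
After outfall 2: Q = 1490 + 143.0 = 1633 L/s; C = (1490·39.66 + 143.0·470.0)/1633 = 77.34 mg/L.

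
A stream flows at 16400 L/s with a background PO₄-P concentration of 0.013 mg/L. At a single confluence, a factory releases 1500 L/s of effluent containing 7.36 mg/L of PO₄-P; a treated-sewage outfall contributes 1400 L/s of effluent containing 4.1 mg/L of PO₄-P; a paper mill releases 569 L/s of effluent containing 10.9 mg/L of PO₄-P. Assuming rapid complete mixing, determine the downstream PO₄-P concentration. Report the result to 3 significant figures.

Conservation of mass: C = (16400·0.01300 + 1500·7.360 + 1400·4.100 + 569.0·10.90) / 19870 = 23200/19870 = 1.167 mg/L.

1.17 mg/L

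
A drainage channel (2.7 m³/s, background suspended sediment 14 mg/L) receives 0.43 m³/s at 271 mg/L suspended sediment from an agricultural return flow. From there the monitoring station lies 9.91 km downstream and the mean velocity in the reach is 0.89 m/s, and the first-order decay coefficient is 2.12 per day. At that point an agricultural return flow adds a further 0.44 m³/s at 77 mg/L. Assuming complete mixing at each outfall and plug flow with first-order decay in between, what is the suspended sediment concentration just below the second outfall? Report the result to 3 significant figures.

42.4 mg/L

Conservation of mass: C = (2.700·14.00 + 0.4300·271.0) / 3.130 = 154.3/3.130 = 49.31 mg/L; combined flow 3.130 m³/s.
Travel time t = 9.91·1000 / 0.89 = 11130 s = 3.093 h.
Applying C = C₀e^(−kt): 49.31 × 0.7609 = 37.52 mg/L.
Second outfall: C = (3.130·37.52 + 0.4400·77.00)/3.570 = 42.38 mg/L.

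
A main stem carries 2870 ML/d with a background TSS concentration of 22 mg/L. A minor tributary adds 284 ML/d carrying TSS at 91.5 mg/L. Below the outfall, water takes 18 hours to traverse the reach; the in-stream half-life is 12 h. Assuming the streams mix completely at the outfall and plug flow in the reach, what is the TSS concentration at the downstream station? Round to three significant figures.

After mixing, C = (2870·22.00 + 284.0·91.50) / 3154 = 89130/3154 = 28.26 mg/L.
Half-life 12 h → k = ln 2 / 12 = 0.05776 h⁻¹ = 1.386 d⁻¹.
After decay, C = 28.26 × e^(−kt) = 28.26 × 0.3536 = 9.991 mg/L.

9.99 mg/L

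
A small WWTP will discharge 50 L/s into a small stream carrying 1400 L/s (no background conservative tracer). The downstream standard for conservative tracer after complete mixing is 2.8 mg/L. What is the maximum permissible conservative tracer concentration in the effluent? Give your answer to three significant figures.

81.2 mg/L

At the limit, (Qr·Cr + Qe·Cₑ)/(Qr + Qe) = 2.8:
Cₑ = (1450·2.8 − 1400·0) / 50.00 = 81.20 mg/L.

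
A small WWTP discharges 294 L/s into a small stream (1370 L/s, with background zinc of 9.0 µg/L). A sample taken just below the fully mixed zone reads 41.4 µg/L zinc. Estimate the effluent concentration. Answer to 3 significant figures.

192 µg/L

Mass balance: 1370·9.000 + 294.0·Cₑ = 1664·41.40
→ Cₑ = (1664·41.40 − 1370·9.000) / 294.0 = 192.4 µg/L.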